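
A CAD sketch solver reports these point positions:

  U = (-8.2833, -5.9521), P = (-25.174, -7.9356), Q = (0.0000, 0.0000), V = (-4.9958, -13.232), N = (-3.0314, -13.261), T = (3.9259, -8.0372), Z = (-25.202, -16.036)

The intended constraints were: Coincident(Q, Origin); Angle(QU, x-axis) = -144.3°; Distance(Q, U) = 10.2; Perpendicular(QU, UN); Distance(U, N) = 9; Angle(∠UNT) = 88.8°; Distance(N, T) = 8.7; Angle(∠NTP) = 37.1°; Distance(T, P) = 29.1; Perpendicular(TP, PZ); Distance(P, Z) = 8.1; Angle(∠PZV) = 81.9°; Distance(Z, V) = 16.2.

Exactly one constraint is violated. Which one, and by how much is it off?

Distance(Z, V) = 16.2 — off by 4.20.

Q = (0.00, 0.00) ✓; QU at -144.3° ✓; |QU| = 10.20 ✓; ∠(QU, UN) = 90.00° ✓; |UN| = 9.000 ✓; ∠UNT = 88.80° ✓; |NT| = 8.700 ✓; ∠NTP = 37.10° ✓; |TP| = 29.10 ✓; ∠(TP, PZ) = 90.00° ✓; |PZ| = 8.100 ✓; ∠PZV = 81.90° ✓; |ZV| = 20.40 ✗.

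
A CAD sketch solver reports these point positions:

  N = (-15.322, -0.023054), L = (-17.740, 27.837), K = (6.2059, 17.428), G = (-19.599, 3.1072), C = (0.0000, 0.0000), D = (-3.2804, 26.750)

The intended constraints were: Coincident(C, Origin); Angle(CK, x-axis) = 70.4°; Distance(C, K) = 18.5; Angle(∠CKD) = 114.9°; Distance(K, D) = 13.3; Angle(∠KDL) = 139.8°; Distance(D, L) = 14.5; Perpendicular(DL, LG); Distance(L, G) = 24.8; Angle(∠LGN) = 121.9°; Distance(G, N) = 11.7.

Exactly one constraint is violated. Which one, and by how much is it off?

Distance(G, N) = 11.7 — off by 6.40.

C = (0.00, 0.00) ✓; CK at 70.40° ✓; |CK| = 18.50 ✓; ∠CKD = 114.9° ✓; |KD| = 13.30 ✓; ∠KDL = 139.8° ✓; |DL| = 14.50 ✓; ∠(DL, LG) = 90.00° ✓; |LG| = 24.80 ✓; ∠LGN = 121.9° ✓; |GN| = 5.300 ✗.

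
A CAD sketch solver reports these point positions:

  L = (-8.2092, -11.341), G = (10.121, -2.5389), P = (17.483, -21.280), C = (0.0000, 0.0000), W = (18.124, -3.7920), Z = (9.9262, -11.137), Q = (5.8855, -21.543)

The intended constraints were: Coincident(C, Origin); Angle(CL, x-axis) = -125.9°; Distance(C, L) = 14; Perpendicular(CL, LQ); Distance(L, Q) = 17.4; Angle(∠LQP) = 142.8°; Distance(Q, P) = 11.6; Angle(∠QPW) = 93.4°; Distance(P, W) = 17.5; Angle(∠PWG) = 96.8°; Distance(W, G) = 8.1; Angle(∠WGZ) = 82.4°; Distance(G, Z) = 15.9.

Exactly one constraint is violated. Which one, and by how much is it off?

Distance(G, Z) = 15.9 — off by 7.30.

C = (0.00, 0.00) ✓; CL at -125.9° ✓; |CL| = 14.00 ✓; ∠(CL, LQ) = 90.00° ✓; |LQ| = 17.40 ✓; ∠LQP = 142.8° ✓; |QP| = 11.60 ✓; ∠QPW = 93.40° ✓; |PW| = 17.50 ✓; ∠PWG = 96.80° ✓; |WG| = 8.101 ✓; ∠WGZ = 82.40° ✓; |GZ| = 8.600 ✗.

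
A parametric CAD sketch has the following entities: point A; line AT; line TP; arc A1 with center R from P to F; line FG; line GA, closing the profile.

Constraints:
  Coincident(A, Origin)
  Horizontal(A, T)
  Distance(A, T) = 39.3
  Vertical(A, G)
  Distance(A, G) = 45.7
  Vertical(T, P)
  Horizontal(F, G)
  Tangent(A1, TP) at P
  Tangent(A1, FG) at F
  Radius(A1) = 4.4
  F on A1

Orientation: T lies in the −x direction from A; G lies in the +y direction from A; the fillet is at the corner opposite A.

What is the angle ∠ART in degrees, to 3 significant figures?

46.3°

A is at the origin; AT is horizontal with |AT| = 39.3 and T on the −x side, so T = (-39.3, 0.00). A and G share the same x with |AG| = 45.7 and G on the +y side, so G = (0.00, 45.7). The virtual corner opposite A is at (-39.3, 45.7). The tangent condition forces RP to be normal to TP and A1 meets FG tangentially, so RF is at right angles to FG, with radius 4.4, so the center R sits 4.4 in from both sides at R = (-34.9, 41.3). Then cos ∠ART = RA·RT / (|RA||RT|), giving 46.3°.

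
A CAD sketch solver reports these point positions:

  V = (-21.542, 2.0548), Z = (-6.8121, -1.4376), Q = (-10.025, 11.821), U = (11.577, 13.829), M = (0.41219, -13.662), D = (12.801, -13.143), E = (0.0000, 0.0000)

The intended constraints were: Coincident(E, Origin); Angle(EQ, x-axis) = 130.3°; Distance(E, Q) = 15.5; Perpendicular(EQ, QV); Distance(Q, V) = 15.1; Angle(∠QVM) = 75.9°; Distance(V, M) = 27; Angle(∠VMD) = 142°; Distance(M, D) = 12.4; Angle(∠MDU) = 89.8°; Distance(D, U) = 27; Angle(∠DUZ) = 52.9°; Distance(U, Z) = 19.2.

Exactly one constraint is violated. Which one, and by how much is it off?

Distance(U, Z) = 19.2 — off by 4.70.

E = (0.00, 0.00) ✓; EQ at 130.3° ✓; |EQ| = 15.50 ✓; ∠(EQ, QV) = 90.00° ✓; |QV| = 15.10 ✓; ∠QVM = 75.90° ✓; |VM| = 27.00 ✓; ∠VMD = 142.0° ✓; |MD| = 12.40 ✓; ∠MDU = 89.80° ✓; |DU| = 27.00 ✓; ∠DUZ = 52.90° ✓; |UZ| = 23.90 ✗.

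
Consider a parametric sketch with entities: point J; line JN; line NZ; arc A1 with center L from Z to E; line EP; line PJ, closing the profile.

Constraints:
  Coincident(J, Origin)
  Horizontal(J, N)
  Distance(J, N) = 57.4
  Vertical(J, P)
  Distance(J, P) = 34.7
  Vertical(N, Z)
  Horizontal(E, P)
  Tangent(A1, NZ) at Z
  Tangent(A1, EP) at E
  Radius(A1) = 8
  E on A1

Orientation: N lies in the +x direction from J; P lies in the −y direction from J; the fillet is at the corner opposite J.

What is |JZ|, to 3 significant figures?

63.3

The virtual corner opposite J is at (57.4, -34.7). A1 meets NZ tangentially, so LZ is at right angles to NZ and tangency of A1 to EP means the radius LE is perpendicular to EP, with radius 8.0, so the center L sits 8.0 in from both sides at L = (49.4, -26.7). That places the tangent points at Z = (57.4, -26.7) on NZ and E = (49.4, -34.7) on EP. Then |JZ| = |Z − J| = 63.3.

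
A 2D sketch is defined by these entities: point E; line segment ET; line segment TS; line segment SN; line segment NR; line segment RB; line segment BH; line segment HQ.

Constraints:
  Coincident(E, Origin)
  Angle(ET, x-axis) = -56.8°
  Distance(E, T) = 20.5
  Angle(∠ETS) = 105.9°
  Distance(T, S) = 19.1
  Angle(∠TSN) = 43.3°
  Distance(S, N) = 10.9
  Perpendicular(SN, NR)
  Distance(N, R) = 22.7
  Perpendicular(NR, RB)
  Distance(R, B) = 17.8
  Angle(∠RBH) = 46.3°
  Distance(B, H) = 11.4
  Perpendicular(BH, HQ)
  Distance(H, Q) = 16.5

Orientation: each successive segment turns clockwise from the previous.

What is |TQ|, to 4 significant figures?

12.80

∠RBH = 46.3° gives BH at 138.7° from the x-axis; with |BH| = 11.4, H = (13.12, -30.01). BH is perpendicular to HQ, so HQ runs at 48.70°; with |HQ| = 16.5, Q = (24.01, -17.61). Then |TQ| = |Q − T| = 12.80.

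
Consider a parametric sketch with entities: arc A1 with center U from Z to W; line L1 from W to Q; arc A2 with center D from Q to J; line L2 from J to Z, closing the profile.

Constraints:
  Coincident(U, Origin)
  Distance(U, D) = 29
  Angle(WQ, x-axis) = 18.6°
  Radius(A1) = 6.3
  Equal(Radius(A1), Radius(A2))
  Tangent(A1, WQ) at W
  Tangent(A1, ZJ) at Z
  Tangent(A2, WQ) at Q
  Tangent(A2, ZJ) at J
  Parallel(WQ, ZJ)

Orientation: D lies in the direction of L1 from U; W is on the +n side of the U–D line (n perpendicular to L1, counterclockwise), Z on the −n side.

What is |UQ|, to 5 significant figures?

29.676

Tangency of A1 to both parallel lines with radius 6.3 puts W and Z at U ± 6.3·n: W = (-2.0094, 5.9709), Z = (2.0094, -5.9709). Equal radii place Q and J the same way about D: Q = D + 6.3·n = (25.476, 15.221), J = D − 6.3·n = (29.495, 3.2789). Then |UQ| = |Q − U| = 29.676.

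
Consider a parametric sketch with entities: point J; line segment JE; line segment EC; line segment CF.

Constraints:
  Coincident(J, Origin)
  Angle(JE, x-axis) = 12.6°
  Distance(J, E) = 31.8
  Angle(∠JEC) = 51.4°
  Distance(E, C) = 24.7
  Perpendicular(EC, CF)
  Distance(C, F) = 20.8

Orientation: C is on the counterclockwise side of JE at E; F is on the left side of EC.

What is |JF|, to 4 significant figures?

6.328

∠JEC = 51.4°, so EC runs at 12.6° + (180° − 51.4°) = 141.2° from the x-axis; with |EC| = 24.7, C = E + 24.7·(cos 141.2°, sin 141.2°) = (11.78, 22.41). EC ⟂ CF; with |CF| = 20.8 on the left of EC, F = C + 20.8·(-0.6266, -0.7793) = (-1.249, 6.204). Then |JF| = |F − J| = 6.328.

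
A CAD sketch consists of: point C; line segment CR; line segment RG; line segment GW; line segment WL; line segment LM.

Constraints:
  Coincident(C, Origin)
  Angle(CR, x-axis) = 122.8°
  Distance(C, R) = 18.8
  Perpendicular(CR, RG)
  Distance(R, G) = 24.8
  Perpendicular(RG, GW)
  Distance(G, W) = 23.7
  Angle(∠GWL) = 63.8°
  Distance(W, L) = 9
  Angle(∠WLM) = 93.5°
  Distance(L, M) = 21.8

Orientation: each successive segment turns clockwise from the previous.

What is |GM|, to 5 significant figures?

0.51185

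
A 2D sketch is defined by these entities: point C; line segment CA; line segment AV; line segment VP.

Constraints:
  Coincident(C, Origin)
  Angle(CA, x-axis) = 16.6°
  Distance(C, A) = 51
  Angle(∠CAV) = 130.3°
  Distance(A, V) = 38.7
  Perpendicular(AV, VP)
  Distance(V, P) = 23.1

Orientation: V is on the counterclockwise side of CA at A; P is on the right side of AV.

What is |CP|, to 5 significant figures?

94.776

C is at the origin; CA runs at 16.6° with length 51.0, so A = 51.0·(cos 16.6°, sin 16.6°) = (48.874, 14.570). ∠CAV = 130.3°, so AV runs at 16.6° + (180° − 130.3°) = 66.300° from the x-axis; with |AV| = 38.7, V = A + 38.7·(cos 66.300°, sin 66.300°) = (64.430, 50.006). AV ⟂ VP; with |VP| = 23.1 on the right of AV, P = V + 23.1·(0.91566, -0.40195) = (85.582, 40.721). Then |CP| = |P − C| = 94.776.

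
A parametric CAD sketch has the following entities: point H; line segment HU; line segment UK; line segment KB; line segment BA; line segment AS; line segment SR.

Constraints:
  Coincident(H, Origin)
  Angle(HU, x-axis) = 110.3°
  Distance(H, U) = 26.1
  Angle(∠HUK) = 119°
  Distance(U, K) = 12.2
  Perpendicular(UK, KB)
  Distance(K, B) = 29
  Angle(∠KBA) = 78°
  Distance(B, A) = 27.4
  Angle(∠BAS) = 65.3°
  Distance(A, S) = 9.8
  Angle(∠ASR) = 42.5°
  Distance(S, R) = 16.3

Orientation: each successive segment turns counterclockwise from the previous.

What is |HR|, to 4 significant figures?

10.44

∠BAS = 65.3° gives AS at 118.0° from the x-axis; with |AS| = 9.8, S = (-2.747, 7.888). ∠ASR = 42.5° gives SR at -104.5° from the x-axis; with |SR| = 16.3, R = (-6.829, -7.893). Then |HR| = |R − H| = 10.44.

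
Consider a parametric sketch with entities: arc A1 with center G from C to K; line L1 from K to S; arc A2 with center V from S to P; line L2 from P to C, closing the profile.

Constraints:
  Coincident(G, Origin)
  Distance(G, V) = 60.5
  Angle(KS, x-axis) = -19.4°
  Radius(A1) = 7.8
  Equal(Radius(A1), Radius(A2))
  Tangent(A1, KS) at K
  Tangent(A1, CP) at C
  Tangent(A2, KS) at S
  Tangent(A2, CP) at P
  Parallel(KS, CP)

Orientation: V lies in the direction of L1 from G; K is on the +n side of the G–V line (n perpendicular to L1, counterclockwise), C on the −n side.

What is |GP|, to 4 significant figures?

61.00

The slot axis is L1's direction at -19.4°, so u = (cos -19.4°, sin -19.4°) = (0.9432, -0.3322) and n = (−sin -19.4°, cos -19.4°) = (0.3322, 0.9432). G is at the origin and V lies 60.5 along u from G, so V = 60.5·u = (57.06, -20.10). Tangency of A1 to both parallel lines with radius 7.8 puts K and C at G ± 7.8·n: K = (2.591, 7.357), C = (-2.591, -7.357). Equal radii place S and P the same way about V: S = V + 7.8·n = (59.66, -12.74), P = V − 7.8·n = (54.47, -27.45). Then |GP| = |P − G| = 61.00.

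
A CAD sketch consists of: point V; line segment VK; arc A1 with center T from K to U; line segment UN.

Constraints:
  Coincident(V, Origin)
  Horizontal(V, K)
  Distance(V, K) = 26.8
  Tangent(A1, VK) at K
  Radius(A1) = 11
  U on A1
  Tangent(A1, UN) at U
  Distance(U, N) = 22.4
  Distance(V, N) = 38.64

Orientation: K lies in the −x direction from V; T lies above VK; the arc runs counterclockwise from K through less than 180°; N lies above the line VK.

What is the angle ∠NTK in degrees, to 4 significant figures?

158.9°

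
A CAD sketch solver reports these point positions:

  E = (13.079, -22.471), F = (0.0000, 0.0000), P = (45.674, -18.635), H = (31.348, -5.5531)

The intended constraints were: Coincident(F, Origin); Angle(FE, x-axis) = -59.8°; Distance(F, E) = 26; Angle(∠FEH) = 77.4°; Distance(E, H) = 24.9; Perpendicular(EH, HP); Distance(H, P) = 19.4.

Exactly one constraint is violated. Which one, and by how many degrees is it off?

Perpendicular(EH, HP) — off by 4.80°.

F = (0.00, 0.00) ✓; FE at -59.80° ✓; |FE| = 26.00 ✓; ∠FEH = 77.40° ✓; |EH| = 24.90 ✓; ∠(EH, HP) = 85.20° ✗; |HP| = 19.40 ✓.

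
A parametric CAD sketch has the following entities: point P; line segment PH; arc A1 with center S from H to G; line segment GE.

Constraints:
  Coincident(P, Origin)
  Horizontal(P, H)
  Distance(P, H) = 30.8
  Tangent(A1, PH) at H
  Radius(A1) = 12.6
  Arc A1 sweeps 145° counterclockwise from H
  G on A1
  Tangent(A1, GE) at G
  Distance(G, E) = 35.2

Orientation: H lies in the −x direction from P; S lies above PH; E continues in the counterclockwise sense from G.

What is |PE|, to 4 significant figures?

67.86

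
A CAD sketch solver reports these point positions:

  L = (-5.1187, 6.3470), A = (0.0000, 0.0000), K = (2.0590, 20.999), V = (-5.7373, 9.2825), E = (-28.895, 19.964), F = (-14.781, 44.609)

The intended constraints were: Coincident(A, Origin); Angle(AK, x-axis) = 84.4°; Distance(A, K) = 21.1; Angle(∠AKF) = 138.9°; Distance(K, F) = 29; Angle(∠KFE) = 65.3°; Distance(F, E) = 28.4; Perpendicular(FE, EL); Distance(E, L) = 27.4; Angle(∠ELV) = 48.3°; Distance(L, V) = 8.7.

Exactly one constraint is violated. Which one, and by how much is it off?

Distance(L, V) = 8.7 — off by 5.70.

A = (0.00, 0.00) ✓; AK at 84.40° ✓; |AK| = 21.10 ✓; ∠AKF = 138.9° ✓; |KF| = 29.00 ✓; ∠KFE = 65.30° ✓; |FE| = 28.40 ✓; ∠(FE, EL) = 90.00° ✓; |EL| = 27.40 ✓; ∠ELV = 48.30° ✓; |LV| = 3.000 ✗.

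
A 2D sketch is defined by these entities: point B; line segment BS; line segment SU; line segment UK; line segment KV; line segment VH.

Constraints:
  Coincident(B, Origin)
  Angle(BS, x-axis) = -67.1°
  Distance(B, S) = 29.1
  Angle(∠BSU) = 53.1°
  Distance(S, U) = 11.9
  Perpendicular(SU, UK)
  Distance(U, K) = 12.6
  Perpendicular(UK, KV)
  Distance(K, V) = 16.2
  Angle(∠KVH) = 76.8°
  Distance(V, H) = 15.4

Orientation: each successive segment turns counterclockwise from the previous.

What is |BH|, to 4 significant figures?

31.49

The perpendicularity gives KV at right angles to UK, so KV runs at -120.2°; with |KV| = 16.2, V = (-1.729, -24.18). ∠KVH = 76.8° gives VH at -17.00° from the x-axis; with |VH| = 15.4, H = (13.00, -28.69). Then |BH| = |H − B| = 31.49.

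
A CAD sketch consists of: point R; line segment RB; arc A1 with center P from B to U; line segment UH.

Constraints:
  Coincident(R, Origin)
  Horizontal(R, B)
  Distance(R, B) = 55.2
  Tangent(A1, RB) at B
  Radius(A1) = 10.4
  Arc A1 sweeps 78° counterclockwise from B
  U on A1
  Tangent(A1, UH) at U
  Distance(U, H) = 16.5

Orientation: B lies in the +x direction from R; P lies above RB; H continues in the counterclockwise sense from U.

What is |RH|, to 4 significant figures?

72.99

On A1, B sits at bearing -90° from P; a 78° counterclockwise sweep puts U at bearing -12°, so U = P + 10.4·(cos -12°, sin -12°) = (65.37, 8.238). Since A1 is tangent to UH there, PU ⟂ UH, so UH runs along (−sin -12°, cos -12°); with |UH| = 16.5, H = (68.80, 24.38). Then |RH| = |H − R| = 72.99.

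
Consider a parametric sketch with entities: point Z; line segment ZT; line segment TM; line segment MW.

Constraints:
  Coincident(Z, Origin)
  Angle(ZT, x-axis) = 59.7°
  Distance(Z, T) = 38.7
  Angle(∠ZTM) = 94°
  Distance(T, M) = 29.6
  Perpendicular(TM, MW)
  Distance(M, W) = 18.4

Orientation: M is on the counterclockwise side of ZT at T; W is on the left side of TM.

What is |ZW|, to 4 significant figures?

38.10

∠ZTM = 94.0°, so TM runs at 59.7° + (180° − 94.0°) = 145.7° from the x-axis; with |TM| = 29.6, M = T + 29.6·(cos 145.7°, sin 145.7°) = (-4.927, 50.09). TM is perpendicular to MW; with |MW| = 18.4 on the left of TM, W = M + 18.4·(-0.5635, -0.8261) = (-15.30, 34.89). Then |ZW| = |W − Z| = 38.10.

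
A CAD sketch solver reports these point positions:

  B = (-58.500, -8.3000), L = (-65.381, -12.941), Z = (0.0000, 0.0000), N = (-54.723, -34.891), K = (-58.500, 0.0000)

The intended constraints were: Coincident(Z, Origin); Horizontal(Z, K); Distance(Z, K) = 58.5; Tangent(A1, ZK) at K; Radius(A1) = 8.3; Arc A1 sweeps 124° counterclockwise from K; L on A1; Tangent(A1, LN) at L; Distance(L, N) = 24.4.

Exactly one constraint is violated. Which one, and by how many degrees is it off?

Tangent(A1, LN) at L — off by 8.10°.

Z = (0.00, 0.00) ✓; Z.y = 0.00, K.y = 0.00 ✓; |ZK| = 58.50 ✓; ∠(BK, KZ) = 90.00° ✓; |BK| = 8.300 ✓; bearing(B→L) − bearing(B→K) = 124.0° ✓; |BL| = 8.300 ✓; ∠(BL, LN) = 98.10° ✗; |LN| = 24.40 ✓.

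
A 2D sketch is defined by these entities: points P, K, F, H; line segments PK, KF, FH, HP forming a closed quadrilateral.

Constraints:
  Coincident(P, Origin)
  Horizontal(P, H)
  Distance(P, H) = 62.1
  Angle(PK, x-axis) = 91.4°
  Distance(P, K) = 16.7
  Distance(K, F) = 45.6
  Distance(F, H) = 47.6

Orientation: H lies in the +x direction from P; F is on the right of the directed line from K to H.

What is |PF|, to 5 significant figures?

31.514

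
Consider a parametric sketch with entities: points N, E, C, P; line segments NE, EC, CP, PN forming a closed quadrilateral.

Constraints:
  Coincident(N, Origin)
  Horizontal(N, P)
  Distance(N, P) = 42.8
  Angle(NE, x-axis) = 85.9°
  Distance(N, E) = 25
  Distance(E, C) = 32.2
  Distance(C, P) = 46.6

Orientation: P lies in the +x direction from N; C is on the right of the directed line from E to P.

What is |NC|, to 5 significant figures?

7.6098

N is at the origin; NP is horizontal with |NP| = 42.8 and P in +x, so P = (42.8, 0). NE runs at 85.9° with |NE| = 25.0, so E = (1.7874, 24.936). C is determined by |EC| = 32.2 and |CP| = 46.6 together: it lies at the intersection of circle(E, 32.2) and circle(P, 46.6). With |EP| = 47.998, the foot of the radical line on EP is 12.179 from E and the perpendicular offset is √(32.2² − 12.179²) = 29.808. Taking the right-of-EP solution: C = (-3.2922, -6.8608).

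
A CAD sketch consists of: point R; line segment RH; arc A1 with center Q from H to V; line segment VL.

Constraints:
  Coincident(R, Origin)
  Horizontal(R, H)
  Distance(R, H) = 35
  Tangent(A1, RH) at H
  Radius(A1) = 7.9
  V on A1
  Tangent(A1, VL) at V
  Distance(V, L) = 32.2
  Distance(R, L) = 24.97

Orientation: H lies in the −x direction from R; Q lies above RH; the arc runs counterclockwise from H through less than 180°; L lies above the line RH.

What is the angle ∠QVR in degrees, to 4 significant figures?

137.4°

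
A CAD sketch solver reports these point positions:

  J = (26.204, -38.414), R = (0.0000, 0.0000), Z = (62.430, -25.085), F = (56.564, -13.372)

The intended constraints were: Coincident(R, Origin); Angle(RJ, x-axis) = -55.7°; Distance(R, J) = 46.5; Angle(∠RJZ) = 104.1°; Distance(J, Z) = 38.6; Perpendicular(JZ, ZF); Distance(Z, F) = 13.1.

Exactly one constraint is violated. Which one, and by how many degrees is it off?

Perpendicular(JZ, ZF) — off by 6.40°.

R = (0.00, 0.00) ✓; RJ at -55.70° ✓; |RJ| = 46.50 ✓; ∠RJZ = 104.1° ✓; |JZ| = 38.60 ✓; ∠(JZ, ZF) = 96.40° ✗; |ZF| = 13.10 ✓.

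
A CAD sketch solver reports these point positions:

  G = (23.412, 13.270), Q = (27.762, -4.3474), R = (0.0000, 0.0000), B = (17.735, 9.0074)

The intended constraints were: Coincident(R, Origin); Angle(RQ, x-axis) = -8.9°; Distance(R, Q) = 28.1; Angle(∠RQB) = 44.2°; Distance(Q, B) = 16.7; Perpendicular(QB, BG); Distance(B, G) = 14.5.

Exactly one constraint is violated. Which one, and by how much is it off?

Distance(B, G) = 14.5 — off by 7.40.

R = (0.00, 0.00) ✓; RQ at -8.900° ✓; |RQ| = 28.10 ✓; ∠RQB = 44.20° ✓; |QB| = 16.70 ✓; ∠(QB, BG) = 90.00° ✓; |BG| = 7.099 ✗.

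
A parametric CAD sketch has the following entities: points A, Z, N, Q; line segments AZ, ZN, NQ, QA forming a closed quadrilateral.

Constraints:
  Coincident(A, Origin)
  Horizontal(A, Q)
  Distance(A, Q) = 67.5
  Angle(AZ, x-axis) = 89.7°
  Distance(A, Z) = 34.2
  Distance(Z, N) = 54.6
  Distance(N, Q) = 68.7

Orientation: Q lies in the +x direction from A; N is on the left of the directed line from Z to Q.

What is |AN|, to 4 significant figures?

79.21

Checks: |ZN| = 54.60 ✓; |NQ| = 68.70 ✓.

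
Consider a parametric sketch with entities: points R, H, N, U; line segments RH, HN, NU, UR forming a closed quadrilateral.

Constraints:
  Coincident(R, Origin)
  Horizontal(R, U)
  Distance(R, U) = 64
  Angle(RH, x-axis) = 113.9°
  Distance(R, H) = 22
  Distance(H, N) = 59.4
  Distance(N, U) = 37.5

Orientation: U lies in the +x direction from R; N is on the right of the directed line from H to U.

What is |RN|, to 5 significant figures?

39.750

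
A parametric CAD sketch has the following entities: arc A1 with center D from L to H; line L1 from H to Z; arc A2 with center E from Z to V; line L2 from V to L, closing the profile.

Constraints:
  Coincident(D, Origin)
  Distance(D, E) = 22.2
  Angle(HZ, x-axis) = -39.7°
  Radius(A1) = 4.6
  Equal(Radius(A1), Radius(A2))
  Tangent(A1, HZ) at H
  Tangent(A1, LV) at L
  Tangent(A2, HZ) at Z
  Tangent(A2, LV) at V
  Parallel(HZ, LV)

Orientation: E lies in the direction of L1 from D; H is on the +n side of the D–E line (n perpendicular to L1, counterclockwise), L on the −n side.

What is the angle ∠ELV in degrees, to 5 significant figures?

11.706°

Tangency of A1 to both parallel lines with radius 4.6 puts H and L at D ± 4.6·n: H = (2.9383, 3.5392), L = (-2.9383, -3.5392). Equal radii place Z and V the same way about E: Z = E + 4.6·n = (20.019, -10.641), V = E − 4.6·n = (14.142, -17.720). Then cos ∠ELV = LE·LV / (|LE||LV|), giving 11.706°.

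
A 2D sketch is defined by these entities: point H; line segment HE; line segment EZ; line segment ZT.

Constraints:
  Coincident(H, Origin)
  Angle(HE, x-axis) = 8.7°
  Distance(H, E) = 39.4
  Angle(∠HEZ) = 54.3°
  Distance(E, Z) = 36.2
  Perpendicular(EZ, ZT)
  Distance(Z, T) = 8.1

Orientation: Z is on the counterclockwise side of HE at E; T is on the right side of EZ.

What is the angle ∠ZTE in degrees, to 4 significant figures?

77.39°

H is at the origin; HE runs at 8.7° with length 39.4, so E = 39.4·(cos 8.7°, sin 8.7°) = (38.95, 5.960). ∠HEZ = 54.3°, so EZ runs at 8.7° + (180° − 54.3°) = 134.4° from the x-axis; with |EZ| = 36.2, Z = E + 36.2·(cos 134.4°, sin 134.4°) = (13.62, 31.82). The perpendicularity gives ZT at right angles to EZ; with |ZT| = 8.1 on the right of EZ, T = Z + 8.1·(0.7145, 0.6997) = (19.41, 37.49). Then cos ∠ZTE = TZ·TE / (|TZ||TE|), giving 77.39°.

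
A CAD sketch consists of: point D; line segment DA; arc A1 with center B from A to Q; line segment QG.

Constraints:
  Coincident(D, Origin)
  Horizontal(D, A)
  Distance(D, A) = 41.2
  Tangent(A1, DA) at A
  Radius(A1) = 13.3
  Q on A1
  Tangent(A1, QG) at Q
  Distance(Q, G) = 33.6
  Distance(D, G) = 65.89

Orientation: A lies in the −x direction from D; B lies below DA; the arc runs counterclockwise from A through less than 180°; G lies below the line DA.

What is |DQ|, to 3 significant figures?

56.6

Checks: |BQ| = 13.30 ✓; ∠(BQ, QG) = 90.00° ✓; |QG| = 33.60 ✓; |DG| = 65.89 ✓.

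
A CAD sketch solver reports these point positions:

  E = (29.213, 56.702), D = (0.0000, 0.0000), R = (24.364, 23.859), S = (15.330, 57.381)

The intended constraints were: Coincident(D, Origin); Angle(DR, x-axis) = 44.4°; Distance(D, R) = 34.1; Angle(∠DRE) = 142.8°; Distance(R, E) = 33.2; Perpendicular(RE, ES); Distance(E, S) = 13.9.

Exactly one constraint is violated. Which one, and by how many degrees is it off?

Perpendicular(RE, ES) — off by 5.60°.

D = (0.00, 0.00) ✓; DR at 44.40° ✓; |DR| = 34.10 ✓; ∠DRE = 142.8° ✓; |RE| = 33.20 ✓; ∠(RE, ES) = 95.60° ✗; |ES| = 13.90 ✓.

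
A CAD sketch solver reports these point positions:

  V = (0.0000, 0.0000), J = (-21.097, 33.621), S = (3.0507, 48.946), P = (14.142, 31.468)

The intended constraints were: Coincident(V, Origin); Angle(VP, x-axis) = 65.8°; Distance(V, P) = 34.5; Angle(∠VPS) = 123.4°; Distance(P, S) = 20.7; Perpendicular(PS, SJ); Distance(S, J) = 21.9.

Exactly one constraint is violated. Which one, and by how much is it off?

Distance(S, J) = 21.9 — off by 6.70.

V = (0.00, 0.00) ✓; VP at 65.80° ✓; |VP| = 34.50 ✓; ∠VPS = 123.4° ✓; |PS| = 20.70 ✓; ∠(PS, SJ) = 90.00° ✓; |SJ| = 28.60 ✗.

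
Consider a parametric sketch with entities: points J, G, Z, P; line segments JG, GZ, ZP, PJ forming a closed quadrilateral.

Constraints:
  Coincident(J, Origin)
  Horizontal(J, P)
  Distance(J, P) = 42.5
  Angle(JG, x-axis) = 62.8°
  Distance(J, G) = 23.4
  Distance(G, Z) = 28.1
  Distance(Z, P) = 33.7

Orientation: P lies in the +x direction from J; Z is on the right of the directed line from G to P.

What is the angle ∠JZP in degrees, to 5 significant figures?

130.41°

Checks: |GZ| = 28.10 ✓; |ZP| = 33.70 ✓.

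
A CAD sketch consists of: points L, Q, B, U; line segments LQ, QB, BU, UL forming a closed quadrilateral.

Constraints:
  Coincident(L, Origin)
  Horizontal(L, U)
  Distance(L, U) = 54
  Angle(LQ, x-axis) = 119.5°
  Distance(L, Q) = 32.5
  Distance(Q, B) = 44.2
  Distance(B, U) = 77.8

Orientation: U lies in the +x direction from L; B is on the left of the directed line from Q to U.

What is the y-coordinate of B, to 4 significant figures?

64.10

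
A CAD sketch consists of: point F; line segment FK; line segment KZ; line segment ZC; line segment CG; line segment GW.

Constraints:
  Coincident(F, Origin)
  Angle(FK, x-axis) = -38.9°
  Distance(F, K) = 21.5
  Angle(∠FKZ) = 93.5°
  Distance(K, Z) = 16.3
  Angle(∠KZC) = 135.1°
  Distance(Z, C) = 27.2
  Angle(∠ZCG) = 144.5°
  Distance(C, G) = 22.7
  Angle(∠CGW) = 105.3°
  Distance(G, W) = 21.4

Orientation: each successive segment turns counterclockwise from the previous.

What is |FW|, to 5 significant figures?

36.061

F is at the origin; FK runs at -38.9° with length 21.5, so K = (16.732, -13.501). ∠FKZ = 93.5° gives KZ at 47.600° from the x-axis; with |KZ| = 16.3, Z = (27.723, -1.4644). ∠KZC = 135.1° gives ZC at 92.500° from the x-axis; with |ZC| = 27.2, C = (26.537, 25.710). ∠ZCG = 144.5° gives CG at 128.00° from the x-axis; with |CG| = 22.7, G = (12.561, 43.598). ∠CGW = 105.3° gives GW at -157.30° from the x-axis; with |GW| = 21.4, W = (-7.1809, 35.339). Then |FW| = |W − F| = 36.061.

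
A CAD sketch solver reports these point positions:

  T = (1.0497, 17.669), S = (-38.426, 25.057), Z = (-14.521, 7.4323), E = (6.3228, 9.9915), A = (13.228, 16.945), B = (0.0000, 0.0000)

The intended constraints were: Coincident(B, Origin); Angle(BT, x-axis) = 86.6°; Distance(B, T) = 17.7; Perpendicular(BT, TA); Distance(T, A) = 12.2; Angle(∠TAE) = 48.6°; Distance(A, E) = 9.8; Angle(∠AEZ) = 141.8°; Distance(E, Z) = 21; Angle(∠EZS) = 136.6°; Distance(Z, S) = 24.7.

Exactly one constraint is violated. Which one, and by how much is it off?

Distance(Z, S) = 24.7 — off by 5.00.

B = (0.00, 0.00) ✓; BT at 86.60° ✓; |BT| = 17.70 ✓; ∠(BT, TA) = 90.00° ✓; |TA| = 12.20 ✓; ∠TAE = 48.60° ✓; |AE| = 9.800 ✓; ∠AEZ = 141.8° ✓; |EZ| = 21.00 ✓; ∠EZS = 136.6° ✓; |ZS| = 29.70 ✗.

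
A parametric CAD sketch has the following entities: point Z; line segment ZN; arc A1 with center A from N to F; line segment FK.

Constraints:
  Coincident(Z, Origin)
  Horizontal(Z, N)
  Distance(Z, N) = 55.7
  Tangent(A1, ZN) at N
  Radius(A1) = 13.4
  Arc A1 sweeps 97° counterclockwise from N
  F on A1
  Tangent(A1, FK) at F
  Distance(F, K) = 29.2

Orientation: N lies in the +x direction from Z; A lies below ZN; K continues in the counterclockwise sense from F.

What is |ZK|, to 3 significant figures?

63.6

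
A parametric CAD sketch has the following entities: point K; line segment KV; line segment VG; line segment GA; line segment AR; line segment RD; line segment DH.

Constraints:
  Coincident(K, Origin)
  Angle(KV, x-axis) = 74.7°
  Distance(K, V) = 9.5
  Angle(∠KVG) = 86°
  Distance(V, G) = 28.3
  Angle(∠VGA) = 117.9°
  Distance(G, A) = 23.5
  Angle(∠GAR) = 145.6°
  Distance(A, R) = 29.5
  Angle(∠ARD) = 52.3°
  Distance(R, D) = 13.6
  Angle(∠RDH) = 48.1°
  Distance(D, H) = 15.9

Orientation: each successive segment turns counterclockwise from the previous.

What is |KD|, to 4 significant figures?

40.26

K is at the origin; KV runs at 74.7° with length 9.5, so V = (2.507, 9.163). ∠KVG = 86.0° gives VG at 168.7° from the x-axis; with |VG| = 28.3, G = (-25.24, 14.71). ∠VGA = 117.9° gives GA at -129.2° from the x-axis; with |GA| = 23.5, A = (-40.10, -3.503). ∠GAR = 145.6° gives AR at -94.80° from the x-axis; with |AR| = 29.5, R = (-42.57, -32.90). ∠ARD = 52.3° gives RD at 32.90° from the x-axis; with |RD| = 13.6, D = (-31.15, -25.51). Then |KD| = |D − K| = 40.26.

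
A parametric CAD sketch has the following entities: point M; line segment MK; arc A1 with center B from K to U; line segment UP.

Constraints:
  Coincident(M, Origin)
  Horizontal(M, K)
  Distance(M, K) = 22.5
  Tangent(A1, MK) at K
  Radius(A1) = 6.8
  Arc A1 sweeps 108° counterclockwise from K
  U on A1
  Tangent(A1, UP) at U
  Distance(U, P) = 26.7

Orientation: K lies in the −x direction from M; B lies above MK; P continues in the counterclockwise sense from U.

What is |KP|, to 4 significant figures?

34.34

On A1, K sits at bearing -90° from B; a 108° counterclockwise sweep puts U at bearing 18°, so U = B + 6.8·(cos 18°, sin 18°) = (-16.03, 8.901). A1 meets UP tangentially, so BU is at right angles to UP, so UP runs along (−sin 18°, cos 18°); with |UP| = 26.7, P = (-24.28, 34.29). Then |KP| = |P − K| = 34.34.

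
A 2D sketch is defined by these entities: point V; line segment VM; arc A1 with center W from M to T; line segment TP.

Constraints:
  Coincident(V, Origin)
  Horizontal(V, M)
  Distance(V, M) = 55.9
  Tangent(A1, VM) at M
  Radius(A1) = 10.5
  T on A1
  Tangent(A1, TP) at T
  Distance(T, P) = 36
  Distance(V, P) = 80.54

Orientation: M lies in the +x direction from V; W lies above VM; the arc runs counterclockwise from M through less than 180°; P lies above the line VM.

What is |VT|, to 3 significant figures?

67.3

Checks: ∠(WM, MV) = 90.00° ✓; |WT| = 10.50 ✓; ∠(WT, TP) = 90.00° ✓; |TP| = 36.00 ✓; |VP| = 80.54 ✓.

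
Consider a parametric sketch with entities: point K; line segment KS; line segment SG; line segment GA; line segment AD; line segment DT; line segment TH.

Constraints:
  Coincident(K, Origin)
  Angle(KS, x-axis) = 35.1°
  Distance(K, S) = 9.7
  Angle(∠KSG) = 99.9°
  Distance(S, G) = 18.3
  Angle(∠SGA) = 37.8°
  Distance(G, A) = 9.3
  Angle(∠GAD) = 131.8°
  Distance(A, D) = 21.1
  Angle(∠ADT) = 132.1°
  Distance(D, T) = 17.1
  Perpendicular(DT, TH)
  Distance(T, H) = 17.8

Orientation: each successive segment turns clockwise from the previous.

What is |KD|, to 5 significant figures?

11.176

K is at the origin; KS runs at 35.1° with length 9.7, so S = (7.9361, 5.5776). ∠KSG = 99.9° gives SG at -45.000° from the x-axis; with |SG| = 18.3, G = (20.876, -7.3625). ∠SGA = 37.8° gives GA at 172.80° from the x-axis; with |GA| = 9.3, A = (11.649, -6.1969). ∠GAD = 131.8° gives AD at 124.60° from the x-axis; with |AD| = 21.1, D = (-0.33206, 11.171). Then |KD| = |D − K| = 11.176.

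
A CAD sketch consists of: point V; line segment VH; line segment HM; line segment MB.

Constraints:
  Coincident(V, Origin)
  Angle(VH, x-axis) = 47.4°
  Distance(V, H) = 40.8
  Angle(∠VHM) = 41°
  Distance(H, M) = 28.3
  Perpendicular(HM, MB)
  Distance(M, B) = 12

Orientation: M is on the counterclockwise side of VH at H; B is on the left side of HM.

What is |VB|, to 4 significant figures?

14.98

∠VHM = 41.0°, so HM runs at 47.4° + (180° − 41.0°) = 186.4° from the x-axis; with |HM| = 28.3, M = H + 28.3·(cos 186.4°, sin 186.4°) = (-0.5071, 26.88). HM is perpendicular to MB; with |MB| = 12.0 on the left of HM, B = M + 12.0·(0.1115, -0.9938) = (0.8305, 14.95). Then |VB| = |B − V| = 14.98.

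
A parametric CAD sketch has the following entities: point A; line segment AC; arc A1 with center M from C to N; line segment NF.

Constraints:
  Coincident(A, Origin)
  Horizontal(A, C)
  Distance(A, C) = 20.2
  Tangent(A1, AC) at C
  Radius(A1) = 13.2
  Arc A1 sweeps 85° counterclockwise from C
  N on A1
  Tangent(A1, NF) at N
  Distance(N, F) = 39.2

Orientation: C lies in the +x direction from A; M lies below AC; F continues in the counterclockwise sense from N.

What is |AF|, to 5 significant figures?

51.229

On A1, C sits at bearing 90° from M; an 85° counterclockwise sweep puts N at bearing 175°, so N = M + 13.2·(cos 175°, sin 175°) = (7.0502, -12.050). The tangent condition forces MN to be normal to NF, so NF runs along (−sin 175°, cos 175°); with |NF| = 39.2, F = (3.6337, -51.100). Then |AF| = |F − A| = 51.229.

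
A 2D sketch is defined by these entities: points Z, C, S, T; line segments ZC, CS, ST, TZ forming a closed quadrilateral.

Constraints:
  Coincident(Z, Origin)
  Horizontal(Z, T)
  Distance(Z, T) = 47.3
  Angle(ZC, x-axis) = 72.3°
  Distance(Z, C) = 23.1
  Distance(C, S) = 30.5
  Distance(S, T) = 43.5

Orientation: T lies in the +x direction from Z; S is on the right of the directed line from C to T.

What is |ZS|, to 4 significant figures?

9.585

Checks: |CS| = 30.50 ✓; |ST| = 43.50 ✓.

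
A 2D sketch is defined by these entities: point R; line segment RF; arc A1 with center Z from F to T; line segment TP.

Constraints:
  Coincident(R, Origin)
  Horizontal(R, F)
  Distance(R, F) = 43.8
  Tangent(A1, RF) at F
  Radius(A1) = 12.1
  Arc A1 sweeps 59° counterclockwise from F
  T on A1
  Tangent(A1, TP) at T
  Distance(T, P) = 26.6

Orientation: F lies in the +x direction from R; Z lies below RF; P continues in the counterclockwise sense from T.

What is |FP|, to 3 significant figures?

37.4

R is at the origin; RF is horizontal with |RF| = 43.8 and F on the +x side, so F = (43.8, 0.00). Since A1 is tangent to RF there, ZF ⟂ RF, so Z = F + (0, -12.1) = (43.8, -12.1). On A1, F sits at bearing 90° from Z; a 59° counterclockwise sweep puts T at bearing 149°, so T = Z + 12.1·(cos 149°, sin 149°) = (33.4, -5.87). Tangency of A1 to TP means the radius ZT is perpendicular to TP, so TP runs along (−sin 149°, cos 149°); with |TP| = 26.6, P = (19.7, -28.7). Then |FP| = |P − F| = 37.4.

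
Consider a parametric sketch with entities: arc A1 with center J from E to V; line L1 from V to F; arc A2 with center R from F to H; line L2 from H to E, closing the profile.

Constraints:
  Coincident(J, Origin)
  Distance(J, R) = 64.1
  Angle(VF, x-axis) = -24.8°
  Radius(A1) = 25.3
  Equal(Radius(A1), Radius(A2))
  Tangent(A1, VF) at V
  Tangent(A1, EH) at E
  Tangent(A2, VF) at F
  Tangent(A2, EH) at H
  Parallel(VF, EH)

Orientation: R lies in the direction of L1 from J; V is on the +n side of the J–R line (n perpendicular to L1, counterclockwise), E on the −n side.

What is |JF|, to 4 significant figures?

68.91

The slot axis is L1's direction at -24.8°, so u = (cos -24.8°, sin -24.8°) = (0.9078, -0.4195) and n = (−sin -24.8°, cos -24.8°) = (0.4195, 0.9078). J is at the origin and R lies 64.1 along u from J, so R = 64.1·u = (58.19, -26.89). Tangency of A1 to both parallel lines with radius 25.3 puts V and E at J ± 25.3·n: V = (10.61, 22.97), E = (-10.61, -22.97). Equal radii place F and H the same way about R: F = R + 25.3·n = (68.80, -3.920), H = R − 25.3·n = (47.58, -49.85). Then |JF| = |F − J| = 68.91.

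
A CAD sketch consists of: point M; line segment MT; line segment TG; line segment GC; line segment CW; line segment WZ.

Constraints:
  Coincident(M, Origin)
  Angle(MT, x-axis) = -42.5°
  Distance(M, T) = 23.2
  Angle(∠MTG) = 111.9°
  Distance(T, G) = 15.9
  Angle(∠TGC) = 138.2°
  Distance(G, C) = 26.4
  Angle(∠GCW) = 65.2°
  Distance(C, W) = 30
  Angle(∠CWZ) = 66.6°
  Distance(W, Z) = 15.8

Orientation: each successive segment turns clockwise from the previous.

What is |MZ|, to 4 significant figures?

18.44

M is at the origin; MT runs at -42.5° with length 23.2, so T = (17.10, -15.67). ∠MTG = 111.9° gives TG at -110.6° from the x-axis; with |TG| = 15.9, G = (11.51, -30.56). ∠TGC = 138.2° gives GC at -152.4° from the x-axis; with |GC| = 26.4, C = (-11.89, -42.79). ∠GCW = 65.2° gives CW at 92.80° from the x-axis; with |CW| = 30.0, W = (-13.35, -12.82). ∠CWZ = 66.6° gives WZ at -20.60° from the x-axis; with |WZ| = 15.8, Z = (1.439, -18.38). Then |MZ| = |Z − M| = 18.44.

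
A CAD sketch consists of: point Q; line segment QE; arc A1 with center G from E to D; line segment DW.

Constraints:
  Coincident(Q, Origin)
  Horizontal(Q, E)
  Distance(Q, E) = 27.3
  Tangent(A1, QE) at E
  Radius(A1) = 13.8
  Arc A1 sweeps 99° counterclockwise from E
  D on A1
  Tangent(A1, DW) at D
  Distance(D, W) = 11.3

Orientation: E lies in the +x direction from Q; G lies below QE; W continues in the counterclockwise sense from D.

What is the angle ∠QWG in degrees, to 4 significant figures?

71.34°

On A1, E sits at bearing 90° from G; a 99° counterclockwise sweep puts D at bearing 189°, so D = G + 13.8·(cos 189°, sin 189°) = (13.67, -15.96). A1 meets DW tangentially, so GD is at right angles to DW, so DW runs along (−sin 189°, cos 189°); with |DW| = 11.3, W = (15.44, -27.12). Then cos ∠QWG = WQ·WG / (|WQ||WG|), giving 71.34°.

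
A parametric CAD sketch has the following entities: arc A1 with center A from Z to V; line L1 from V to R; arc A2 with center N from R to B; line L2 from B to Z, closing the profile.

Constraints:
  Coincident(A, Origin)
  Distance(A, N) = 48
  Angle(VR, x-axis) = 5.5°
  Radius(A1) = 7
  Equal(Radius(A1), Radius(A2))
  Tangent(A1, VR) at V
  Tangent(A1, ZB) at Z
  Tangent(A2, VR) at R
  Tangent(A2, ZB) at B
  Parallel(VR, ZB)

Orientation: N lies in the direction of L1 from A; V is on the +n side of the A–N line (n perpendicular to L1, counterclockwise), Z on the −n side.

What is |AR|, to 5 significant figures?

48.508

Tangency of A1 to both parallel lines with radius 7.0 puts V and Z at A ± 7.0·n: V = (-0.67092, 6.9678), Z = (0.67092, -6.9678). Equal radii place R and B the same way about N: R = N + 7.0·n = (47.108, 11.568), B = N − 7.0·n = (48.450, -2.3672). Then |AR| = |R − A| = 48.508.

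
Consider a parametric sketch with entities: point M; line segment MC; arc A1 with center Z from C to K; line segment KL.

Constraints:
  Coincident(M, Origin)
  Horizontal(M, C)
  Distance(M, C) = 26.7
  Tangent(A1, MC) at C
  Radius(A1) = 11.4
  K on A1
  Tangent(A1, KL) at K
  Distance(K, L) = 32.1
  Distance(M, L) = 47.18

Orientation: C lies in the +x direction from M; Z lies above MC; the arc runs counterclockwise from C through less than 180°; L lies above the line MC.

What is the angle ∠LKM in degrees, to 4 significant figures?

80.59°

Checks: |ZK| = 11.40 ✓; ∠(ZK, KL) = 90.00° ✓; |KL| = 32.10 ✓; |ML| = 47.18 ✓.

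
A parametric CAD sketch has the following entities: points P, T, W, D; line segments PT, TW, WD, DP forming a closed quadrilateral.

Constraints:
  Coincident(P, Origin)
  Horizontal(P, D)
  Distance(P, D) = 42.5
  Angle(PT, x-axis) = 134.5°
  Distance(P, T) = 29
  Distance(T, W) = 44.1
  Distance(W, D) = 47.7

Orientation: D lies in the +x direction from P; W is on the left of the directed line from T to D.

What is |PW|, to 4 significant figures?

45.33

Checks: |TW| = 44.10 ✓; |WD| = 47.70 ✓.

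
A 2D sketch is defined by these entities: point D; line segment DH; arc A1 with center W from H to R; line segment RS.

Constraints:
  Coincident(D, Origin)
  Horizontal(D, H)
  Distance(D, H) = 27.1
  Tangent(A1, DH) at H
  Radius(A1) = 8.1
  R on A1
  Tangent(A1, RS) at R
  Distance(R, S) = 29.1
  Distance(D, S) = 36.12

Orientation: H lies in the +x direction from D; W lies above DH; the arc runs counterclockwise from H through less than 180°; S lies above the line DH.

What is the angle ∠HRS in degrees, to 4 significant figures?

112.0°

Checks: |WH| = 8.100 ✓; |WR| = 8.100 ✓; ∠(WR, RS) = 90.00° ✓; |RS| = 29.10 ✓; |DS| = 36.12 ✓.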